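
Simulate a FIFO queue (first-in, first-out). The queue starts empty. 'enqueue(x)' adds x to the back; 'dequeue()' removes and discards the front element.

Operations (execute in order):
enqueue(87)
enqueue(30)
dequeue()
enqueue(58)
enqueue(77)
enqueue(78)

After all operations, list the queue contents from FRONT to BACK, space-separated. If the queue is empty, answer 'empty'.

Answer: 30 58 77 78

Derivation:
enqueue(87): [87]
enqueue(30): [87, 30]
dequeue(): [30]
enqueue(58): [30, 58]
enqueue(77): [30, 58, 77]
enqueue(78): [30, 58, 77, 78]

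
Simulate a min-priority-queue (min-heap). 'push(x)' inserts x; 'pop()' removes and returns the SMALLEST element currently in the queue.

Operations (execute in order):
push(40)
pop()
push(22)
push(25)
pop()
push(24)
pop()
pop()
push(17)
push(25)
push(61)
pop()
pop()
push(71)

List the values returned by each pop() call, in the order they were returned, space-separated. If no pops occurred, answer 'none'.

Answer: 40 22 24 25 17 25

Derivation:
push(40): heap contents = [40]
pop() → 40: heap contents = []
push(22): heap contents = [22]
push(25): heap contents = [22, 25]
pop() → 22: heap contents = [25]
push(24): heap contents = [24, 25]
pop() → 24: heap contents = [25]
pop() → 25: heap contents = []
push(17): heap contents = [17]
push(25): heap contents = [17, 25]
push(61): heap contents = [17, 25, 61]
pop() → 17: heap contents = [25, 61]
pop() → 25: heap contents = [61]
push(71): heap contents = [61, 71]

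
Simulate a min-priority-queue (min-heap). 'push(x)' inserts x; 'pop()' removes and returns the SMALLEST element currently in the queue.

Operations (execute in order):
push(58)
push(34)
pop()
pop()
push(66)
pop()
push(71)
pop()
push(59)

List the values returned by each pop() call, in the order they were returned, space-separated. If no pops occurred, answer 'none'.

Answer: 34 58 66 71

Derivation:
push(58): heap contents = [58]
push(34): heap contents = [34, 58]
pop() → 34: heap contents = [58]
pop() → 58: heap contents = []
push(66): heap contents = [66]
pop() → 66: heap contents = []
push(71): heap contents = [71]
pop() → 71: heap contents = []
push(59): heap contents = [59]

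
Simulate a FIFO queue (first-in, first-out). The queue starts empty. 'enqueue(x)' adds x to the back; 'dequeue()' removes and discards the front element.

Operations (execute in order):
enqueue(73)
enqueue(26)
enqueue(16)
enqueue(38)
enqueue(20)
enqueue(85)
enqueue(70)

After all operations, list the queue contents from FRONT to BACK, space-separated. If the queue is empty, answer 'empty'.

enqueue(73): [73]
enqueue(26): [73, 26]
enqueue(16): [73, 26, 16]
enqueue(38): [73, 26, 16, 38]
enqueue(20): [73, 26, 16, 38, 20]
enqueue(85): [73, 26, 16, 38, 20, 85]
enqueue(70): [73, 26, 16, 38, 20, 85, 70]

Answer: 73 26 16 38 20 85 70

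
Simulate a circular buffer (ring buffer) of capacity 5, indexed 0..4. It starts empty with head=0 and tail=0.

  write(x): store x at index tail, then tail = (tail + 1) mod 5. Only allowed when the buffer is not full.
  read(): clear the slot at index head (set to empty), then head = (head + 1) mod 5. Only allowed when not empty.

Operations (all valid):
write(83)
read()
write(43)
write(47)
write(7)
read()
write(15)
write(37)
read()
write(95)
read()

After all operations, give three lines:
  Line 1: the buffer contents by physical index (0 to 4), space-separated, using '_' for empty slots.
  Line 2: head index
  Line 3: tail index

write(83): buf=[83 _ _ _ _], head=0, tail=1, size=1
read(): buf=[_ _ _ _ _], head=1, tail=1, size=0
write(43): buf=[_ 43 _ _ _], head=1, tail=2, size=1
write(47): buf=[_ 43 47 _ _], head=1, tail=3, size=2
write(7): buf=[_ 43 47 7 _], head=1, tail=4, size=3
read(): buf=[_ _ 47 7 _], head=2, tail=4, size=2
write(15): buf=[_ _ 47 7 15], head=2, tail=0, size=3
write(37): buf=[37 _ 47 7 15], head=2, tail=1, size=4
read(): buf=[37 _ _ 7 15], head=3, tail=1, size=3
write(95): buf=[37 95 _ 7 15], head=3, tail=2, size=4
read(): buf=[37 95 _ _ 15], head=4, tail=2, size=3

Answer: 37 95 _ _ 15
4
2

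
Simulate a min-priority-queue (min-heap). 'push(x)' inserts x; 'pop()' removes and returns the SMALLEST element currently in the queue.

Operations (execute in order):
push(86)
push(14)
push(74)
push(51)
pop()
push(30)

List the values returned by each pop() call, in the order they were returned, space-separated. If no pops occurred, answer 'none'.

Answer: 14

Derivation:
push(86): heap contents = [86]
push(14): heap contents = [14, 86]
push(74): heap contents = [14, 74, 86]
push(51): heap contents = [14, 51, 74, 86]
pop() → 14: heap contents = [51, 74, 86]
push(30): heap contents = [30, 51, 74, 86]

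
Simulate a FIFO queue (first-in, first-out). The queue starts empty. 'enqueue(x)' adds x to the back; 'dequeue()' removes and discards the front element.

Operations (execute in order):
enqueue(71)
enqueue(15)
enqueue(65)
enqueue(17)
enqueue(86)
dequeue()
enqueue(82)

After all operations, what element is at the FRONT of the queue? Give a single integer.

Answer: 15

Derivation:
enqueue(71): queue = [71]
enqueue(15): queue = [71, 15]
enqueue(65): queue = [71, 15, 65]
enqueue(17): queue = [71, 15, 65, 17]
enqueue(86): queue = [71, 15, 65, 17, 86]
dequeue(): queue = [15, 65, 17, 86]
enqueue(82): queue = [15, 65, 17, 86, 82]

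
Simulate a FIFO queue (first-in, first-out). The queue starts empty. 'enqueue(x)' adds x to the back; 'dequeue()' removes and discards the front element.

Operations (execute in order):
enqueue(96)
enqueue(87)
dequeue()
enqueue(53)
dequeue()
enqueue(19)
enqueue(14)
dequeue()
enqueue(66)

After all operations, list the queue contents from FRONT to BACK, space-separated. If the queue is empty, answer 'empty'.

Answer: 19 14 66

Derivation:
enqueue(96): [96]
enqueue(87): [96, 87]
dequeue(): [87]
enqueue(53): [87, 53]
dequeue(): [53]
enqueue(19): [53, 19]
enqueue(14): [53, 19, 14]
dequeue(): [19, 14]
enqueue(66): [19, 14, 66]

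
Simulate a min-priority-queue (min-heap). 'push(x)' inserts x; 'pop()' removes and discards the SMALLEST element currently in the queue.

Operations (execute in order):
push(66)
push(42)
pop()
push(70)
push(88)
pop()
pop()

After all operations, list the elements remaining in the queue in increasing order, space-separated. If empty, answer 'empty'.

Answer: 88

Derivation:
push(66): heap contents = [66]
push(42): heap contents = [42, 66]
pop() → 42: heap contents = [66]
push(70): heap contents = [66, 70]
push(88): heap contents = [66, 70, 88]
pop() → 66: heap contents = [70, 88]
pop() → 70: heap contents = [88]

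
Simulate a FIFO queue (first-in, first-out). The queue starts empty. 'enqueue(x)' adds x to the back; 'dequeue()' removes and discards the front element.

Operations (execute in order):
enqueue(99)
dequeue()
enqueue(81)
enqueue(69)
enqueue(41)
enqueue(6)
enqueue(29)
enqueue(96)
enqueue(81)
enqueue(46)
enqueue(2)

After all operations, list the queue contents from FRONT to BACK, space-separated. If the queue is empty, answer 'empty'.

enqueue(99): [99]
dequeue(): []
enqueue(81): [81]
enqueue(69): [81, 69]
enqueue(41): [81, 69, 41]
enqueue(6): [81, 69, 41, 6]
enqueue(29): [81, 69, 41, 6, 29]
enqueue(96): [81, 69, 41, 6, 29, 96]
enqueue(81): [81, 69, 41, 6, 29, 96, 81]
enqueue(46): [81, 69, 41, 6, 29, 96, 81, 46]
enqueue(2): [81, 69, 41, 6, 29, 96, 81, 46, 2]

Answer: 81 69 41 6 29 96 81 46 2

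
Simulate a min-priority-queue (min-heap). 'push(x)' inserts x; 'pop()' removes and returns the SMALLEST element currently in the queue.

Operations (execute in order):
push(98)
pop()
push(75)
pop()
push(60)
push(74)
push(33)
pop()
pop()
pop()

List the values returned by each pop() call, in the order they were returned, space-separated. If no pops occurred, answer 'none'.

push(98): heap contents = [98]
pop() → 98: heap contents = []
push(75): heap contents = [75]
pop() → 75: heap contents = []
push(60): heap contents = [60]
push(74): heap contents = [60, 74]
push(33): heap contents = [33, 60, 74]
pop() → 33: heap contents = [60, 74]
pop() → 60: heap contents = [74]
pop() → 74: heap contents = []

Answer: 98 75 33 60 74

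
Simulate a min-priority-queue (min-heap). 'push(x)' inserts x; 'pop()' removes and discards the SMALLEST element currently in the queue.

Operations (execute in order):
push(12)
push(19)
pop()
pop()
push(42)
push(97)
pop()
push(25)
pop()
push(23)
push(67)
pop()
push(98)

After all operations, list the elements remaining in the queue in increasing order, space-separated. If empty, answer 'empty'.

Answer: 67 97 98

Derivation:
push(12): heap contents = [12]
push(19): heap contents = [12, 19]
pop() → 12: heap contents = [19]
pop() → 19: heap contents = []
push(42): heap contents = [42]
push(97): heap contents = [42, 97]
pop() → 42: heap contents = [97]
push(25): heap contents = [25, 97]
pop() → 25: heap contents = [97]
push(23): heap contents = [23, 97]
push(67): heap contents = [23, 67, 97]
pop() → 23: heap contents = [67, 97]
push(98): heap contents = [67, 97, 98]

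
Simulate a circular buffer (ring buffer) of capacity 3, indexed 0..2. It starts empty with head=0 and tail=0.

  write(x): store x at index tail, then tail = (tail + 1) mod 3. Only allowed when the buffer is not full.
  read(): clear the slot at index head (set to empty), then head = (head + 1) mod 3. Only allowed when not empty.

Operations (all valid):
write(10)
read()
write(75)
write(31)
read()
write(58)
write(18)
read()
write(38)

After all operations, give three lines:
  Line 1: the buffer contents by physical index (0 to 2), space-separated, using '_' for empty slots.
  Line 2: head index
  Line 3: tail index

write(10): buf=[10 _ _], head=0, tail=1, size=1
read(): buf=[_ _ _], head=1, tail=1, size=0
write(75): buf=[_ 75 _], head=1, tail=2, size=1
write(31): buf=[_ 75 31], head=1, tail=0, size=2
read(): buf=[_ _ 31], head=2, tail=0, size=1
write(58): buf=[58 _ 31], head=2, tail=1, size=2
write(18): buf=[58 18 31], head=2, tail=2, size=3
read(): buf=[58 18 _], head=0, tail=2, size=2
write(38): buf=[58 18 38], head=0, tail=0, size=3

Answer: 58 18 38
0
0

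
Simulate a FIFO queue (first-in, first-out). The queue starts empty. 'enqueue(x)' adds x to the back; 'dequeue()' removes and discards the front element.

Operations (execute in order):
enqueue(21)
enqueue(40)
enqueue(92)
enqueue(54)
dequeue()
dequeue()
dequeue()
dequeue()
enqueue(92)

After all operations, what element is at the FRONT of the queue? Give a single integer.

Answer: 92

Derivation:
enqueue(21): queue = [21]
enqueue(40): queue = [21, 40]
enqueue(92): queue = [21, 40, 92]
enqueue(54): queue = [21, 40, 92, 54]
dequeue(): queue = [40, 92, 54]
dequeue(): queue = [92, 54]
dequeue(): queue = [54]
dequeue(): queue = []
enqueue(92): queue = [92]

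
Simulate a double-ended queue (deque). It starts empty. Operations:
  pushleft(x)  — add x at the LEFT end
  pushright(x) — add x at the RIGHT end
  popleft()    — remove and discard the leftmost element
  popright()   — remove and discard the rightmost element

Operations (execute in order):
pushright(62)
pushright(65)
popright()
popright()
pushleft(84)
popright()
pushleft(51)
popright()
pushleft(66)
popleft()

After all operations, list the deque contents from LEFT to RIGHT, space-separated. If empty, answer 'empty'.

Answer: empty

Derivation:
pushright(62): [62]
pushright(65): [62, 65]
popright(): [62]
popright(): []
pushleft(84): [84]
popright(): []
pushleft(51): [51]
popright(): []
pushleft(66): [66]
popleft(): []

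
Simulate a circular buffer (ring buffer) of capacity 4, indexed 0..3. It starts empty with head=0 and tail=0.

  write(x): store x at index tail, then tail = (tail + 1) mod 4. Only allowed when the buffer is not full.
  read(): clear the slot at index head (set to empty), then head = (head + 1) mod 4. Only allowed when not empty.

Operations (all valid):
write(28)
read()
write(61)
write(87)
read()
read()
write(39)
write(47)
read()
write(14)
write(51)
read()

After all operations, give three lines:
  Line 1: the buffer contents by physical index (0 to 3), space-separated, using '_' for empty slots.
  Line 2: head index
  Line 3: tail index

write(28): buf=[28 _ _ _], head=0, tail=1, size=1
read(): buf=[_ _ _ _], head=1, tail=1, size=0
write(61): buf=[_ 61 _ _], head=1, tail=2, size=1
write(87): buf=[_ 61 87 _], head=1, tail=3, size=2
read(): buf=[_ _ 87 _], head=2, tail=3, size=1
read(): buf=[_ _ _ _], head=3, tail=3, size=0
write(39): buf=[_ _ _ 39], head=3, tail=0, size=1
write(47): buf=[47 _ _ 39], head=3, tail=1, size=2
read(): buf=[47 _ _ _], head=0, tail=1, size=1
write(14): buf=[47 14 _ _], head=0, tail=2, size=2
write(51): buf=[47 14 51 _], head=0, tail=3, size=3
read(): buf=[_ 14 51 _], head=1, tail=3, size=2

Answer: _ 14 51 _
1
3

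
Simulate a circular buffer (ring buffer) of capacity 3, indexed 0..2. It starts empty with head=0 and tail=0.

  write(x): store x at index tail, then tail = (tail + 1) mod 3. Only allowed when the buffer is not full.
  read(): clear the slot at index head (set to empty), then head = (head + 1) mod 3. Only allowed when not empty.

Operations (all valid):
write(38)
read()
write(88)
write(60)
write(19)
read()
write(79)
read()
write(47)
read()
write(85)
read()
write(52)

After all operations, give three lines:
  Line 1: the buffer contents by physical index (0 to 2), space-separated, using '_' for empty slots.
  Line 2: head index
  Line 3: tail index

write(38): buf=[38 _ _], head=0, tail=1, size=1
read(): buf=[_ _ _], head=1, tail=1, size=0
write(88): buf=[_ 88 _], head=1, tail=2, size=1
write(60): buf=[_ 88 60], head=1, tail=0, size=2
write(19): buf=[19 88 60], head=1, tail=1, size=3
read(): buf=[19 _ 60], head=2, tail=1, size=2
write(79): buf=[19 79 60], head=2, tail=2, size=3
read(): buf=[19 79 _], head=0, tail=2, size=2
write(47): buf=[19 79 47], head=0, tail=0, size=3
read(): buf=[_ 79 47], head=1, tail=0, size=2
write(85): buf=[85 79 47], head=1, tail=1, size=3
read(): buf=[85 _ 47], head=2, tail=1, size=2
write(52): buf=[85 52 47], head=2, tail=2, size=3

Answer: 85 52 47
2
2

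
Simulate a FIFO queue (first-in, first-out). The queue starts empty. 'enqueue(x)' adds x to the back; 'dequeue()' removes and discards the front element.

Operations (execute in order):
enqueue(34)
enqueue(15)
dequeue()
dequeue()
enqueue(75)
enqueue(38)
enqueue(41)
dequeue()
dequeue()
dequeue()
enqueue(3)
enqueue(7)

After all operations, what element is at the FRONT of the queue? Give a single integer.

enqueue(34): queue = [34]
enqueue(15): queue = [34, 15]
dequeue(): queue = [15]
dequeue(): queue = []
enqueue(75): queue = [75]
enqueue(38): queue = [75, 38]
enqueue(41): queue = [75, 38, 41]
dequeue(): queue = [38, 41]
dequeue(): queue = [41]
dequeue(): queue = []
enqueue(3): queue = [3]
enqueue(7): queue = [3, 7]

Answer: 3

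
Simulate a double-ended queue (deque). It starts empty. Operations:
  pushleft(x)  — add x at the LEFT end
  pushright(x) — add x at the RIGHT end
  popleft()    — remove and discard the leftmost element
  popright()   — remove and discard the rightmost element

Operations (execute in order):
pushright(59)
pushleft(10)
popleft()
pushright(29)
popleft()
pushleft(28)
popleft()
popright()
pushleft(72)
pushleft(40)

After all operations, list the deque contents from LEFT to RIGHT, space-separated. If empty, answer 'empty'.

Answer: 40 72

Derivation:
pushright(59): [59]
pushleft(10): [10, 59]
popleft(): [59]
pushright(29): [59, 29]
popleft(): [29]
pushleft(28): [28, 29]
popleft(): [29]
popright(): []
pushleft(72): [72]
pushleft(40): [40, 72]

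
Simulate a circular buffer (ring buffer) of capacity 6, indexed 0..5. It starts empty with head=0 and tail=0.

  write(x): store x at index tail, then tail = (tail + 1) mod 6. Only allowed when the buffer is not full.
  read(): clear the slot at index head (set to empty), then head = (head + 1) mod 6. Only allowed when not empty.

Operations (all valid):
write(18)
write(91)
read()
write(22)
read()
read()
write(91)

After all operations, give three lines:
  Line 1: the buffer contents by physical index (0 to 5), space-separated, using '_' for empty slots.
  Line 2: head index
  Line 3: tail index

Answer: _ _ _ 91 _ _
3
4

Derivation:
write(18): buf=[18 _ _ _ _ _], head=0, tail=1, size=1
write(91): buf=[18 91 _ _ _ _], head=0, tail=2, size=2
read(): buf=[_ 91 _ _ _ _], head=1, tail=2, size=1
write(22): buf=[_ 91 22 _ _ _], head=1, tail=3, size=2
read(): buf=[_ _ 22 _ _ _], head=2, tail=3, size=1
read(): buf=[_ _ _ _ _ _], head=3, tail=3, size=0
write(91): buf=[_ _ _ 91 _ _], head=3, tail=4, size=1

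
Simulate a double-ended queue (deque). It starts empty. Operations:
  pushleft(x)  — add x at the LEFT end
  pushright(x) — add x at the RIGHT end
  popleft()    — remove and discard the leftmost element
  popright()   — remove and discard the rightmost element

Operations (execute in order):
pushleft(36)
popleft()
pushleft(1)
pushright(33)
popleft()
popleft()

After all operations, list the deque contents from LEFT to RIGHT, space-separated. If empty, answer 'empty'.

Answer: empty

Derivation:
pushleft(36): [36]
popleft(): []
pushleft(1): [1]
pushright(33): [1, 33]
popleft(): [33]
popleft(): []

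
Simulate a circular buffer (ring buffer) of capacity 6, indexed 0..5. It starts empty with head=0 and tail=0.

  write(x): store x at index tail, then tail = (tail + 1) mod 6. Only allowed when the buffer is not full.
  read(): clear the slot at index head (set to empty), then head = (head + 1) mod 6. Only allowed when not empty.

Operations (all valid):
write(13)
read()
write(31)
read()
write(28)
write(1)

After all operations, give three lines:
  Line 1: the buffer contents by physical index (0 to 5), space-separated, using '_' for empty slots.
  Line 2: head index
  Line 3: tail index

write(13): buf=[13 _ _ _ _ _], head=0, tail=1, size=1
read(): buf=[_ _ _ _ _ _], head=1, tail=1, size=0
write(31): buf=[_ 31 _ _ _ _], head=1, tail=2, size=1
read(): buf=[_ _ _ _ _ _], head=2, tail=2, size=0
write(28): buf=[_ _ 28 _ _ _], head=2, tail=3, size=1
write(1): buf=[_ _ 28 1 _ _], head=2, tail=4, size=2

Answer: _ _ 28 1 _ _
2
4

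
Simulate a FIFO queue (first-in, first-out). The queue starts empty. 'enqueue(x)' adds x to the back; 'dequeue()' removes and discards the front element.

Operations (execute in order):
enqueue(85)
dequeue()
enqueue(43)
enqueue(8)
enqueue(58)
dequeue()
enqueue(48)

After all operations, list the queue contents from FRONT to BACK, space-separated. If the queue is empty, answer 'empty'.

Answer: 8 58 48

Derivation:
enqueue(85): [85]
dequeue(): []
enqueue(43): [43]
enqueue(8): [43, 8]
enqueue(58): [43, 8, 58]
dequeue(): [8, 58]
enqueue(48): [8, 58, 48]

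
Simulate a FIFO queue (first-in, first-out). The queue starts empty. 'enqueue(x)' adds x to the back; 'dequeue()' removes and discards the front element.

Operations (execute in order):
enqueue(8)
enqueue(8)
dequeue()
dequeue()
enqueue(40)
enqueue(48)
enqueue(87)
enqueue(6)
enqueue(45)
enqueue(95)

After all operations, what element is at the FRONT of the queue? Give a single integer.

enqueue(8): queue = [8]
enqueue(8): queue = [8, 8]
dequeue(): queue = [8]
dequeue(): queue = []
enqueue(40): queue = [40]
enqueue(48): queue = [40, 48]
enqueue(87): queue = [40, 48, 87]
enqueue(6): queue = [40, 48, 87, 6]
enqueue(45): queue = [40, 48, 87, 6, 45]
enqueue(95): queue = [40, 48, 87, 6, 45, 95]

Answer: 40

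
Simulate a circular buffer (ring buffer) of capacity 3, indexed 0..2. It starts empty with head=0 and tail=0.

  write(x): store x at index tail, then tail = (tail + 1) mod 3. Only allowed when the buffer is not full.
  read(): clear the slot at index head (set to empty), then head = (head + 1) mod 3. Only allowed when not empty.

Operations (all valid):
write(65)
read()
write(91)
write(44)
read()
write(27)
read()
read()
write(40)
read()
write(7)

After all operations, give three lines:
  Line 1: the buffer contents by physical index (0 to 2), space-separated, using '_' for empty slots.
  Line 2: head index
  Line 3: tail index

write(65): buf=[65 _ _], head=0, tail=1, size=1
read(): buf=[_ _ _], head=1, tail=1, size=0
write(91): buf=[_ 91 _], head=1, tail=2, size=1
write(44): buf=[_ 91 44], head=1, tail=0, size=2
read(): buf=[_ _ 44], head=2, tail=0, size=1
write(27): buf=[27 _ 44], head=2, tail=1, size=2
read(): buf=[27 _ _], head=0, tail=1, size=1
read(): buf=[_ _ _], head=1, tail=1, size=0
write(40): buf=[_ 40 _], head=1, tail=2, size=1
read(): buf=[_ _ _], head=2, tail=2, size=0
write(7): buf=[_ _ 7], head=2, tail=0, size=1

Answer: _ _ 7
2
0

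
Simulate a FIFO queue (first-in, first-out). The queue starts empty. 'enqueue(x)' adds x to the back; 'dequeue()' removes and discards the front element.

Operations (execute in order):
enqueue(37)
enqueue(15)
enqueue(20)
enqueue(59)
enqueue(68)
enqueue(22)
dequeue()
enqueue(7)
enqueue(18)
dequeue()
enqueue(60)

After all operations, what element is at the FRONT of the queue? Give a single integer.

enqueue(37): queue = [37]
enqueue(15): queue = [37, 15]
enqueue(20): queue = [37, 15, 20]
enqueue(59): queue = [37, 15, 20, 59]
enqueue(68): queue = [37, 15, 20, 59, 68]
enqueue(22): queue = [37, 15, 20, 59, 68, 22]
dequeue(): queue = [15, 20, 59, 68, 22]
enqueue(7): queue = [15, 20, 59, 68, 22, 7]
enqueue(18): queue = [15, 20, 59, 68, 22, 7, 18]
dequeue(): queue = [20, 59, 68, 22, 7, 18]
enqueue(60): queue = [20, 59, 68, 22, 7, 18, 60]

Answer: 20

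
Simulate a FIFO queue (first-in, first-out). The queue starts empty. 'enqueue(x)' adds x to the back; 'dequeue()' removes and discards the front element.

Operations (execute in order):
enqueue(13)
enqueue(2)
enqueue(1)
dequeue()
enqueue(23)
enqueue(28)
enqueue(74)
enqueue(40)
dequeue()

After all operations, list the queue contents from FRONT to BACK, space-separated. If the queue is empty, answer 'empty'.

Answer: 1 23 28 74 40

Derivation:
enqueue(13): [13]
enqueue(2): [13, 2]
enqueue(1): [13, 2, 1]
dequeue(): [2, 1]
enqueue(23): [2, 1, 23]
enqueue(28): [2, 1, 23, 28]
enqueue(74): [2, 1, 23, 28, 74]
enqueue(40): [2, 1, 23, 28, 74, 40]
dequeue(): [1, 23, 28, 74, 40]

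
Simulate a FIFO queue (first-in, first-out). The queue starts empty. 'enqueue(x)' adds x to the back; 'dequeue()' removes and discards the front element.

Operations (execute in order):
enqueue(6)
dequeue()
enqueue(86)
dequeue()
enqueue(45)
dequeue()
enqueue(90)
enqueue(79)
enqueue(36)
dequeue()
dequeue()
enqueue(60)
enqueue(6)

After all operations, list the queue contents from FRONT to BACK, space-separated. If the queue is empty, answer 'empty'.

enqueue(6): [6]
dequeue(): []
enqueue(86): [86]
dequeue(): []
enqueue(45): [45]
dequeue(): []
enqueue(90): [90]
enqueue(79): [90, 79]
enqueue(36): [90, 79, 36]
dequeue(): [79, 36]
dequeue(): [36]
enqueue(60): [36, 60]
enqueue(6): [36, 60, 6]

Answer: 36 60 6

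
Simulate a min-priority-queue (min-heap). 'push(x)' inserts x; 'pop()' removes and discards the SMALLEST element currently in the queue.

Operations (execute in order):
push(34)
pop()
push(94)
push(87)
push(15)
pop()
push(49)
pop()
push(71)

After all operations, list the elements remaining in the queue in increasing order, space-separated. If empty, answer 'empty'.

Answer: 71 87 94

Derivation:
push(34): heap contents = [34]
pop() → 34: heap contents = []
push(94): heap contents = [94]
push(87): heap contents = [87, 94]
push(15): heap contents = [15, 87, 94]
pop() → 15: heap contents = [87, 94]
push(49): heap contents = [49, 87, 94]
pop() → 49: heap contents = [87, 94]
push(71): heap contents = [71, 87, 94]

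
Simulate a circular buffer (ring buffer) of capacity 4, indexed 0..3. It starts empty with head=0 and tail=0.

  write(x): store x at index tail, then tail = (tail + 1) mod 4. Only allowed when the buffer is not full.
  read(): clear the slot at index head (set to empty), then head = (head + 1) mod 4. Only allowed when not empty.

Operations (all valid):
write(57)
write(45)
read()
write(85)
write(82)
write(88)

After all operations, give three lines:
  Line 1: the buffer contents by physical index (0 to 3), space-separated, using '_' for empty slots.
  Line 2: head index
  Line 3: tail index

Answer: 88 45 85 82
1
1

Derivation:
write(57): buf=[57 _ _ _], head=0, tail=1, size=1
write(45): buf=[57 45 _ _], head=0, tail=2, size=2
read(): buf=[_ 45 _ _], head=1, tail=2, size=1
write(85): buf=[_ 45 85 _], head=1, tail=3, size=2
write(82): buf=[_ 45 85 82], head=1, tail=0, size=3
write(88): buf=[88 45 85 82], head=1, tail=1, size=4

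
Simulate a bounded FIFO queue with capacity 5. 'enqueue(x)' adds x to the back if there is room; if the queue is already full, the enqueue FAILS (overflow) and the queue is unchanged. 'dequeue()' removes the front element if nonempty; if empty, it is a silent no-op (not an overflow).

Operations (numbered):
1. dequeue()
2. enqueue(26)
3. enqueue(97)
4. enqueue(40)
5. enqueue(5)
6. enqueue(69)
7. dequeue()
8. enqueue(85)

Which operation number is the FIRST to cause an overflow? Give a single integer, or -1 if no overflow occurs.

Answer: -1

Derivation:
1. dequeue(): empty, no-op, size=0
2. enqueue(26): size=1
3. enqueue(97): size=2
4. enqueue(40): size=3
5. enqueue(5): size=4
6. enqueue(69): size=5
7. dequeue(): size=4
8. enqueue(85): size=5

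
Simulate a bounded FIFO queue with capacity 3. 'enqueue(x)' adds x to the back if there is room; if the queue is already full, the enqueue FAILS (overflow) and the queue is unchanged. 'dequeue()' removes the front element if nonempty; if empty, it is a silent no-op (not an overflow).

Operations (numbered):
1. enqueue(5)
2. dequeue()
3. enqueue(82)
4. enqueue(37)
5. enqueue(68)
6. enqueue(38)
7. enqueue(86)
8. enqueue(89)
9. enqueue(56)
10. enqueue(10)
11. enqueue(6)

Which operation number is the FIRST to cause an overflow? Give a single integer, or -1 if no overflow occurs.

1. enqueue(5): size=1
2. dequeue(): size=0
3. enqueue(82): size=1
4. enqueue(37): size=2
5. enqueue(68): size=3
6. enqueue(38): size=3=cap → OVERFLOW (fail)
7. enqueue(86): size=3=cap → OVERFLOW (fail)
8. enqueue(89): size=3=cap → OVERFLOW (fail)
9. enqueue(56): size=3=cap → OVERFLOW (fail)
10. enqueue(10): size=3=cap → OVERFLOW (fail)
11. enqueue(6): size=3=cap → OVERFLOW (fail)

Answer: 6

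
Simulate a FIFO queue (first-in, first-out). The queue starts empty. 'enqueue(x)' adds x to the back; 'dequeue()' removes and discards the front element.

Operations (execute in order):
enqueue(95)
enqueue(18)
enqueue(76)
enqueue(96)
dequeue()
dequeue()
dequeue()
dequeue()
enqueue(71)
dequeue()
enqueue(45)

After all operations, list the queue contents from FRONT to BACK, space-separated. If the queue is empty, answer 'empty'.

enqueue(95): [95]
enqueue(18): [95, 18]
enqueue(76): [95, 18, 76]
enqueue(96): [95, 18, 76, 96]
dequeue(): [18, 76, 96]
dequeue(): [76, 96]
dequeue(): [96]
dequeue(): []
enqueue(71): [71]
dequeue(): []
enqueue(45): [45]

Answer: 45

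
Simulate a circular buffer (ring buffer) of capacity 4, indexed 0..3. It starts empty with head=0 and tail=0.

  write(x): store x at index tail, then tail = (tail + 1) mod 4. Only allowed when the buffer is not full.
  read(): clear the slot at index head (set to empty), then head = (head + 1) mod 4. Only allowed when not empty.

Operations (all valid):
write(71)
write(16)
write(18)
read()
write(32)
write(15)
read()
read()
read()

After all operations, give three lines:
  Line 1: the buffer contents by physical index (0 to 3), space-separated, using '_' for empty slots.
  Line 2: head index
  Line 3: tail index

write(71): buf=[71 _ _ _], head=0, tail=1, size=1
write(16): buf=[71 16 _ _], head=0, tail=2, size=2
write(18): buf=[71 16 18 _], head=0, tail=3, size=3
read(): buf=[_ 16 18 _], head=1, tail=3, size=2
write(32): buf=[_ 16 18 32], head=1, tail=0, size=3
write(15): buf=[15 16 18 32], head=1, tail=1, size=4
read(): buf=[15 _ 18 32], head=2, tail=1, size=3
read(): buf=[15 _ _ 32], head=3, tail=1, size=2
read(): buf=[15 _ _ _], head=0, tail=1, size=1

Answer: 15 _ _ _
0
1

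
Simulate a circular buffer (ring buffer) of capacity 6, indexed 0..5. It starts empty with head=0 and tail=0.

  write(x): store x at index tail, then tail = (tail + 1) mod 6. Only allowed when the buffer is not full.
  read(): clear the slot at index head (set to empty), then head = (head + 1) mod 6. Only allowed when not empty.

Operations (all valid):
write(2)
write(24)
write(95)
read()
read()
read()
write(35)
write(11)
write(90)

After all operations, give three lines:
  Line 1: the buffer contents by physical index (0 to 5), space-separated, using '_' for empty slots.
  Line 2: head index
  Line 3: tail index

write(2): buf=[2 _ _ _ _ _], head=0, tail=1, size=1
write(24): buf=[2 24 _ _ _ _], head=0, tail=2, size=2
write(95): buf=[2 24 95 _ _ _], head=0, tail=3, size=3
read(): buf=[_ 24 95 _ _ _], head=1, tail=3, size=2
read(): buf=[_ _ 95 _ _ _], head=2, tail=3, size=1
read(): buf=[_ _ _ _ _ _], head=3, tail=3, size=0
write(35): buf=[_ _ _ 35 _ _], head=3, tail=4, size=1
write(11): buf=[_ _ _ 35 11 _], head=3, tail=5, size=2
write(90): buf=[_ _ _ 35 11 90], head=3, tail=0, size=3

Answer: _ _ _ 35 11 90
3
0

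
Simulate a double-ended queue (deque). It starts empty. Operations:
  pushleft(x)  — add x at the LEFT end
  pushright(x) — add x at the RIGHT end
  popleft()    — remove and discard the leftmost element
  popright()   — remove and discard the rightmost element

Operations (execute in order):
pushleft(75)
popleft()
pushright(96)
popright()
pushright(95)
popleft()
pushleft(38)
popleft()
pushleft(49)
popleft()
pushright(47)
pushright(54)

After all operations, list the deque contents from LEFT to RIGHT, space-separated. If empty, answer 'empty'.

Answer: 47 54

Derivation:
pushleft(75): [75]
popleft(): []
pushright(96): [96]
popright(): []
pushright(95): [95]
popleft(): []
pushleft(38): [38]
popleft(): []
pushleft(49): [49]
popleft(): []
pushright(47): [47]
pushright(54): [47, 54]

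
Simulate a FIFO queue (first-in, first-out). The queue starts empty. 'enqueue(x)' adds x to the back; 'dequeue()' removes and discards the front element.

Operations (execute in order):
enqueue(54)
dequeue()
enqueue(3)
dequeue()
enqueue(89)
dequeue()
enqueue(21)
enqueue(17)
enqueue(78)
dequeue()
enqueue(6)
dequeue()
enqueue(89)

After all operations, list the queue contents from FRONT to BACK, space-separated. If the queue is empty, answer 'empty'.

enqueue(54): [54]
dequeue(): []
enqueue(3): [3]
dequeue(): []
enqueue(89): [89]
dequeue(): []
enqueue(21): [21]
enqueue(17): [21, 17]
enqueue(78): [21, 17, 78]
dequeue(): [17, 78]
enqueue(6): [17, 78, 6]
dequeue(): [78, 6]
enqueue(89): [78, 6, 89]

Answer: 78 6 89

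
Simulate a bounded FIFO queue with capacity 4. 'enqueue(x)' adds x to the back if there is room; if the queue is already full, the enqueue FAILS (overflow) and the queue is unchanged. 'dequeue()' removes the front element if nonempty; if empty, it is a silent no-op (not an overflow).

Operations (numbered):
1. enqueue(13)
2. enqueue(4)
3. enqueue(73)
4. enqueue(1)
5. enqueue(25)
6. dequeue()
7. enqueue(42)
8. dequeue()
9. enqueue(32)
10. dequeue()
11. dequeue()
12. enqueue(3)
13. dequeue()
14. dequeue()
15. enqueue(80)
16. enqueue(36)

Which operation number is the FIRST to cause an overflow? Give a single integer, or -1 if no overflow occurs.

Answer: 5

Derivation:
1. enqueue(13): size=1
2. enqueue(4): size=2
3. enqueue(73): size=3
4. enqueue(1): size=4
5. enqueue(25): size=4=cap → OVERFLOW (fail)
6. dequeue(): size=3
7. enqueue(42): size=4
8. dequeue(): size=3
9. enqueue(32): size=4
10. dequeue(): size=3
11. dequeue(): size=2
12. enqueue(3): size=3
13. dequeue(): size=2
14. dequeue(): size=1
15. enqueue(80): size=2
16. enqueue(36): size=3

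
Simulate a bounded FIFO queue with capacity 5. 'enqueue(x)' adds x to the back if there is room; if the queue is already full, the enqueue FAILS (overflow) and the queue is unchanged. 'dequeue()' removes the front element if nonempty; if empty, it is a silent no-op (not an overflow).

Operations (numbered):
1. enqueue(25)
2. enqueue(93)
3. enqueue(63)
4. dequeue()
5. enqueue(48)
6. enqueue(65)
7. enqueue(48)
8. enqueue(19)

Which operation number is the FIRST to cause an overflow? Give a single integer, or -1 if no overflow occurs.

Answer: 8

Derivation:
1. enqueue(25): size=1
2. enqueue(93): size=2
3. enqueue(63): size=3
4. dequeue(): size=2
5. enqueue(48): size=3
6. enqueue(65): size=4
7. enqueue(48): size=5
8. enqueue(19): size=5=cap → OVERFLOW (fail)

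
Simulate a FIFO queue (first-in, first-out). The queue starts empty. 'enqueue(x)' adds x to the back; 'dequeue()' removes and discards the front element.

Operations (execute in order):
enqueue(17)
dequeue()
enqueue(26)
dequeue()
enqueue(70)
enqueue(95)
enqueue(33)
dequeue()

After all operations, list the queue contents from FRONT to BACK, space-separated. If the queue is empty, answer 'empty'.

enqueue(17): [17]
dequeue(): []
enqueue(26): [26]
dequeue(): []
enqueue(70): [70]
enqueue(95): [70, 95]
enqueue(33): [70, 95, 33]
dequeue(): [95, 33]

Answer: 95 33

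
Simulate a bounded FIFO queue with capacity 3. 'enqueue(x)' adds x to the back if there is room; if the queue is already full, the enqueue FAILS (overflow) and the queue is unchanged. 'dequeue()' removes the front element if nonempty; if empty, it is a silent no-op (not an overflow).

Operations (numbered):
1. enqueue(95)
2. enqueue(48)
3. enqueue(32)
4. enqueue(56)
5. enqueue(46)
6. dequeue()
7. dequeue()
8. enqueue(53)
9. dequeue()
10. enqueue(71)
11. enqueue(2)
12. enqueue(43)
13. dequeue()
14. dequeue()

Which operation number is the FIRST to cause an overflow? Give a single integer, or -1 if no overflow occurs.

Answer: 4

Derivation:
1. enqueue(95): size=1
2. enqueue(48): size=2
3. enqueue(32): size=3
4. enqueue(56): size=3=cap → OVERFLOW (fail)
5. enqueue(46): size=3=cap → OVERFLOW (fail)
6. dequeue(): size=2
7. dequeue(): size=1
8. enqueue(53): size=2
9. dequeue(): size=1
10. enqueue(71): size=2
11. enqueue(2): size=3
12. enqueue(43): size=3=cap → OVERFLOW (fail)
13. dequeue(): size=2
14. dequeue(): size=1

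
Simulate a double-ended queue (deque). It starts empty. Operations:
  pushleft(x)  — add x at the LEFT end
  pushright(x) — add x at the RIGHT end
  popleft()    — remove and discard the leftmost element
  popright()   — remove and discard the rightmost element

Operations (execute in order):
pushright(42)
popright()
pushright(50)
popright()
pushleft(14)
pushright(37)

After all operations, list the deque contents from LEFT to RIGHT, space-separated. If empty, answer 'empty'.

Answer: 14 37

Derivation:
pushright(42): [42]
popright(): []
pushright(50): [50]
popright(): []
pushleft(14): [14]
pushright(37): [14, 37]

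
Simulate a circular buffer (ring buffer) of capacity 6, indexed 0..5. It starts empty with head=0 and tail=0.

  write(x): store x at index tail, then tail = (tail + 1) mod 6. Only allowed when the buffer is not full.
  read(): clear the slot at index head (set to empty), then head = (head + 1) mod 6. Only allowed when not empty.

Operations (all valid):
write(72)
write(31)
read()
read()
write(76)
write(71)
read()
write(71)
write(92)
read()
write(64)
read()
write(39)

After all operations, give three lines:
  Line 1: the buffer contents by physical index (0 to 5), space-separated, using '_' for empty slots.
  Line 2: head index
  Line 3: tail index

Answer: 64 39 _ _ _ 92
5
2

Derivation:
write(72): buf=[72 _ _ _ _ _], head=0, tail=1, size=1
write(31): buf=[72 31 _ _ _ _], head=0, tail=2, size=2
read(): buf=[_ 31 _ _ _ _], head=1, tail=2, size=1
read(): buf=[_ _ _ _ _ _], head=2, tail=2, size=0
write(76): buf=[_ _ 76 _ _ _], head=2, tail=3, size=1
write(71): buf=[_ _ 76 71 _ _], head=2, tail=4, size=2
read(): buf=[_ _ _ 71 _ _], head=3, tail=4, size=1
write(71): buf=[_ _ _ 71 71 _], head=3, tail=5, size=2
write(92): buf=[_ _ _ 71 71 92], head=3, tail=0, size=3
read(): buf=[_ _ _ _ 71 92], head=4, tail=0, size=2
write(64): buf=[64 _ _ _ 71 92], head=4, tail=1, size=3
read(): buf=[64 _ _ _ _ 92], head=5, tail=1, size=2
write(39): buf=[64 39 _ _ _ 92], head=5, tail=2, size=3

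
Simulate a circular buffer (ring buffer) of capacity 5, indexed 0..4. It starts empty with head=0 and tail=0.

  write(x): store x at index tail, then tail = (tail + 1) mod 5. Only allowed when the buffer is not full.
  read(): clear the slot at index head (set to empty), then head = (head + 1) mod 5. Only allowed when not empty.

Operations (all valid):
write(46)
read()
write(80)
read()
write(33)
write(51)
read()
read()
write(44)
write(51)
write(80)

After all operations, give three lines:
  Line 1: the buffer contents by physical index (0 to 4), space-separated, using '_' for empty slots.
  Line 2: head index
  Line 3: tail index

Answer: 51 80 _ _ 44
4
2

Derivation:
write(46): buf=[46 _ _ _ _], head=0, tail=1, size=1
read(): buf=[_ _ _ _ _], head=1, tail=1, size=0
write(80): buf=[_ 80 _ _ _], head=1, tail=2, size=1
read(): buf=[_ _ _ _ _], head=2, tail=2, size=0
write(33): buf=[_ _ 33 _ _], head=2, tail=3, size=1
write(51): buf=[_ _ 33 51 _], head=2, tail=4, size=2
read(): buf=[_ _ _ 51 _], head=3, tail=4, size=1
read(): buf=[_ _ _ _ _], head=4, tail=4, size=0
write(44): buf=[_ _ _ _ 44], head=4, tail=0, size=1
write(51): buf=[51 _ _ _ 44], head=4, tail=1, size=2
write(80): buf=[51 80 _ _ 44], head=4, tail=2, size=3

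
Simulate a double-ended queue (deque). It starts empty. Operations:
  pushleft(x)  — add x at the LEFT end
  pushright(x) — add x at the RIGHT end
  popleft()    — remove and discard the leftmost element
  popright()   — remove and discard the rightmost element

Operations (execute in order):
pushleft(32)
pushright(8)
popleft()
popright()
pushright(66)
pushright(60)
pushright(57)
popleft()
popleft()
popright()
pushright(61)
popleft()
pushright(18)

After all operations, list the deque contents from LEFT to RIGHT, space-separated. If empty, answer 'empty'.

pushleft(32): [32]
pushright(8): [32, 8]
popleft(): [8]
popright(): []
pushright(66): [66]
pushright(60): [66, 60]
pushright(57): [66, 60, 57]
popleft(): [60, 57]
popleft(): [57]
popright(): []
pushright(61): [61]
popleft(): []
pushright(18): [18]

Answer: 18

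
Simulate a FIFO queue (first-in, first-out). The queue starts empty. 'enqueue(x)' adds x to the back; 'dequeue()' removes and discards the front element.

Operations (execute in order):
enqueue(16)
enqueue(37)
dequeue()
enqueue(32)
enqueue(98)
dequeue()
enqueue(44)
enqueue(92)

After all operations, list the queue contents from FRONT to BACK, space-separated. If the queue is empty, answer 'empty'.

enqueue(16): [16]
enqueue(37): [16, 37]
dequeue(): [37]
enqueue(32): [37, 32]
enqueue(98): [37, 32, 98]
dequeue(): [32, 98]
enqueue(44): [32, 98, 44]
enqueue(92): [32, 98, 44, 92]

Answer: 32 98 44 92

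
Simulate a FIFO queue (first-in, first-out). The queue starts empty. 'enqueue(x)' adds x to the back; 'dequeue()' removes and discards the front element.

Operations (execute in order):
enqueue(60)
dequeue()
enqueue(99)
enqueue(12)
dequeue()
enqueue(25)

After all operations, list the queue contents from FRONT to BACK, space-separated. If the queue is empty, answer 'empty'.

enqueue(60): [60]
dequeue(): []
enqueue(99): [99]
enqueue(12): [99, 12]
dequeue(): [12]
enqueue(25): [12, 25]

Answer: 12 25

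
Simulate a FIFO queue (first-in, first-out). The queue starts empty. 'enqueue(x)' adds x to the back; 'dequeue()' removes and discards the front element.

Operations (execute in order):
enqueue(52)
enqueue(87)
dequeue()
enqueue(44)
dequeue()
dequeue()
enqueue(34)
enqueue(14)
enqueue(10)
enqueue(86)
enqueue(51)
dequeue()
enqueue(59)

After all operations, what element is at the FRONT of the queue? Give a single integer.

enqueue(52): queue = [52]
enqueue(87): queue = [52, 87]
dequeue(): queue = [87]
enqueue(44): queue = [87, 44]
dequeue(): queue = [44]
dequeue(): queue = []
enqueue(34): queue = [34]
enqueue(14): queue = [34, 14]
enqueue(10): queue = [34, 14, 10]
enqueue(86): queue = [34, 14, 10, 86]
enqueue(51): queue = [34, 14, 10, 86, 51]
dequeue(): queue = [14, 10, 86, 51]
enqueue(59): queue = [14, 10, 86, 51, 59]

Answer: 14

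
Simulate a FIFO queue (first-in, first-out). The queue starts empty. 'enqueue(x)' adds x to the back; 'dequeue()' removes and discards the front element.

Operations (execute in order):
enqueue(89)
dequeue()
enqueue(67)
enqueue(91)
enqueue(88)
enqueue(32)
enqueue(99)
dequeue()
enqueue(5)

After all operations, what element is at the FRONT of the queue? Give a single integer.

Answer: 91

Derivation:
enqueue(89): queue = [89]
dequeue(): queue = []
enqueue(67): queue = [67]
enqueue(91): queue = [67, 91]
enqueue(88): queue = [67, 91, 88]
enqueue(32): queue = [67, 91, 88, 32]
enqueue(99): queue = [67, 91, 88, 32, 99]
dequeue(): queue = [91, 88, 32, 99]
enqueue(5): queue = [91, 88, 32, 99, 5]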